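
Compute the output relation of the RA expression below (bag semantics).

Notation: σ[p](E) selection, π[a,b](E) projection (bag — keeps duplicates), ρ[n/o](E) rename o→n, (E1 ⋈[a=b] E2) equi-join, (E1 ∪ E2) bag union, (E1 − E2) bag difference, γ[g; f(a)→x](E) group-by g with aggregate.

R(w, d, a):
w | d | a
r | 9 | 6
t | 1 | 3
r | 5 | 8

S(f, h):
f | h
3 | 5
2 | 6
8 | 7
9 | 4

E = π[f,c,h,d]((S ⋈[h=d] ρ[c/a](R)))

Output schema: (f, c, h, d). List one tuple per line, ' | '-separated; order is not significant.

Per-node cardinality:
  S → 4
  R → 3
  ρ[c/a](R) → 3
  (S ⋈[h=d] ρ[c/a](R)) → 1
  π[f,c,h,d]((S ⋈[h=d] ρ[c/a](R))) → 1

== RESULT ==
f | c | h | d
3 | 8 | 5 | 5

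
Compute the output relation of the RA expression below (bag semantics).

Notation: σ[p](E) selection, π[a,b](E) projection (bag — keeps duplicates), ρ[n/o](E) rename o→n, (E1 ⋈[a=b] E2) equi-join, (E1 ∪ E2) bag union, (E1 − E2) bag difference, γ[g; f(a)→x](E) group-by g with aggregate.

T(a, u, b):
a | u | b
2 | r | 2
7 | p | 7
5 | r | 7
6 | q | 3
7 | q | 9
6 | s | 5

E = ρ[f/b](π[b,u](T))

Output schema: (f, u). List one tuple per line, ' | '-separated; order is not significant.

Row counts bottom-up:
  T → 6
  π[b,u](T) → 6
  ρ[f/b](π[b,u](T)) → 6

== RESULT ==
f | u
2 | r
3 | q
5 | s
7 | p
7 | r
9 | q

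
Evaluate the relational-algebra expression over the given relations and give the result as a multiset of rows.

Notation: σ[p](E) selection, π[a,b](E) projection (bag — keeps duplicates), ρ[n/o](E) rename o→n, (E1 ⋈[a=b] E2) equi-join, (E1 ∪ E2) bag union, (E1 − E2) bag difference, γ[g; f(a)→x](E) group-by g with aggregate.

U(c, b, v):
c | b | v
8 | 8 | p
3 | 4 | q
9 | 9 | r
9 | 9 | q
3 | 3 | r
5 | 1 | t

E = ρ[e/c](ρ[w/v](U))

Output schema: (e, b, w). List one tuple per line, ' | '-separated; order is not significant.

Stepwise |·|:
  U → 6
  ρ[w/v](U) → 6
  ρ[e/c](ρ[w/v](U)) → 6

== RESULT ==
e | b | w
3 | 3 | r
3 | 4 | q
5 | 1 | t
8 | 8 | p
9 | 9 | q
9 | 9 | r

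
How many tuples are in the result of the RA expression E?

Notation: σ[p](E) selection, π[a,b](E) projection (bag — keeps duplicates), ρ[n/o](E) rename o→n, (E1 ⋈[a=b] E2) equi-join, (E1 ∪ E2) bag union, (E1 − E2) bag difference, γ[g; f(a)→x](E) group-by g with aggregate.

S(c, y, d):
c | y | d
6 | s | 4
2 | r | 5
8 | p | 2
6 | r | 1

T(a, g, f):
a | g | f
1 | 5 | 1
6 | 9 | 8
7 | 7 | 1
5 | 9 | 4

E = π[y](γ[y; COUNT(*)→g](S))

Per-node cardinality:
  S → 4
  γ[y; COUNT(*)→g](S) → 3
  π[y](γ[y; COUNT(*)→g](S)) → 3

|E| = 3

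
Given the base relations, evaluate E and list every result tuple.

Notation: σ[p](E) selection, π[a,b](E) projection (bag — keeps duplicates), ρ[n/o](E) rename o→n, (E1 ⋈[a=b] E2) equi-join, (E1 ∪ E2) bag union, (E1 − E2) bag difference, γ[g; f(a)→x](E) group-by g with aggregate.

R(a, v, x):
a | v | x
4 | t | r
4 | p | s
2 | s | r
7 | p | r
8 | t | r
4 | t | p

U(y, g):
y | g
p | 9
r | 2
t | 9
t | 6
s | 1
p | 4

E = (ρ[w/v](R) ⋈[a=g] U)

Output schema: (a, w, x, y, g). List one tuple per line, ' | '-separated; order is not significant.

Subexpression sizes:
  R → 6
  ρ[w/v](R) → 6
  U → 6
  (ρ[w/v](R) ⋈[a=g] U) → 4

== RESULT ==
a | w | x | y | g
2 | s | r | r | 2
4 | p | s | p | 4
4 | t | p | p | 4
4 | t | r | p | 4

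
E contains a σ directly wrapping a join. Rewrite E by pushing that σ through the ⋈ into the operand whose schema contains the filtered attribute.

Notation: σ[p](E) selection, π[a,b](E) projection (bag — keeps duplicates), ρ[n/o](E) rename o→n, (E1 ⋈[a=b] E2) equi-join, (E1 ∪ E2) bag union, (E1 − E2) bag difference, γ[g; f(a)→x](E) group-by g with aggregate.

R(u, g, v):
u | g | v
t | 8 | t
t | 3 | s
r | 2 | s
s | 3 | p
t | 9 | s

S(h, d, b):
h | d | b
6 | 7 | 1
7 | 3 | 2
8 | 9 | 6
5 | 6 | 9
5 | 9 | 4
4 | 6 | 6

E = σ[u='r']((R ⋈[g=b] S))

σ filters on u, owned by the left side.
E' = (σ[u='r'](R) ⋈[g=b] S)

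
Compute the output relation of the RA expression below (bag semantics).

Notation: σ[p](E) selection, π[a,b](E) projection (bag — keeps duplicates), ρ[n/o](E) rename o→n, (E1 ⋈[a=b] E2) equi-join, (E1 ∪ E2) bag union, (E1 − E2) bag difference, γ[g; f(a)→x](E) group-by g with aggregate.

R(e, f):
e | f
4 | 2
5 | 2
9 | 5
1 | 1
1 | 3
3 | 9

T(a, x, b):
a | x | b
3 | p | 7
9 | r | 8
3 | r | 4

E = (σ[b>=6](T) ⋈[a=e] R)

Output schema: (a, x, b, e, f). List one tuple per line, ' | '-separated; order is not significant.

Stepwise |·|:
  T → 3
  σ[b>=6](T) → 2
  R → 6
  (σ[b>=6](T) ⋈[a=e] R) → 2

== RESULT ==
a | x | b | e | f
3 | p | 7 | 3 | 9
9 | r | 8 | 9 | 5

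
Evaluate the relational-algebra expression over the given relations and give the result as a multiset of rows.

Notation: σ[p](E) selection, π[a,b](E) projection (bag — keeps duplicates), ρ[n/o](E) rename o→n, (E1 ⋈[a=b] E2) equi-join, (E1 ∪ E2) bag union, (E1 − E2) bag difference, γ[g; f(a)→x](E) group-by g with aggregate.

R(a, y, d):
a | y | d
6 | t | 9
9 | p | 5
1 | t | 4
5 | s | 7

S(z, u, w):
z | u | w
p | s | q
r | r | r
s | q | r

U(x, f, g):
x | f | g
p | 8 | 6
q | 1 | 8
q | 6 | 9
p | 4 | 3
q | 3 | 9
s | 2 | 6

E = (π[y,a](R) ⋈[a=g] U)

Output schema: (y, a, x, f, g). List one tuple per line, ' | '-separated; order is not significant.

Row counts bottom-up:
  R → 4
  π[y,a](R) → 4
  U → 6
  (π[y,a](R) ⋈[a=g] U) → 4

== RESULT ==
y | a | x | f | g
p | 9 | q | 3 | 9
p | 9 | q | 6 | 9
t | 6 | p | 8 | 6
t | 6 | s | 2 | 6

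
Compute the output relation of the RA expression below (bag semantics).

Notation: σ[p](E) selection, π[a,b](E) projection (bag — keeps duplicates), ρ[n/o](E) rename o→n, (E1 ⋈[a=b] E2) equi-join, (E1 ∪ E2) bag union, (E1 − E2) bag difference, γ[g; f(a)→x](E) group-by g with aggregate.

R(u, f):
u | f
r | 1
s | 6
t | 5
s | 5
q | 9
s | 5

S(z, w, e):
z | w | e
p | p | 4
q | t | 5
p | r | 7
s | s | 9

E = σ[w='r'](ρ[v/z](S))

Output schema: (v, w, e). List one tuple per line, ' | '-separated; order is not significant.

Stepwise |·|:
  S → 4
  ρ[v/z](S) → 4
  σ[w='r'](ρ[v/z](S)) → 1

== RESULT ==
v | w | e
p | r | 7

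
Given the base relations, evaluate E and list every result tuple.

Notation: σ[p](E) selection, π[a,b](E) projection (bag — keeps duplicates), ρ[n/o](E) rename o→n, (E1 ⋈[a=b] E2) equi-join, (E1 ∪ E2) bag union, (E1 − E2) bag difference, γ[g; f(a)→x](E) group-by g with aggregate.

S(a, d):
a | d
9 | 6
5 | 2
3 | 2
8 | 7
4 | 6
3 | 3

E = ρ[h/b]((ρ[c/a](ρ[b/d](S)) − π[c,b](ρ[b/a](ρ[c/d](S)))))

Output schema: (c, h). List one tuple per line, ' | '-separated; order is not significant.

Per-node cardinality:
  S → 6
  ρ[b/d](S) → 6
  ρ[c/a](ρ[b/d](S)) → 6
  S → 6
  ρ[c/d](S) → 6
  ρ[b/a](ρ[c/d](S)) → 6
  π[c,b](ρ[b/a](ρ[c/d](S))) → 6
  (ρ[c/a](ρ[b/d](S)) − π[c,b](ρ[b/a](ρ[c/d](S)))) → 5
  ρ[h/b]((ρ[c/a](ρ[b/d](S)) − π[c,b](ρ[b/a](ρ[c/d](S))))) → 5

== RESULT ==
c | h
3 | 2
4 | 6
5 | 2
8 | 7
9 | 6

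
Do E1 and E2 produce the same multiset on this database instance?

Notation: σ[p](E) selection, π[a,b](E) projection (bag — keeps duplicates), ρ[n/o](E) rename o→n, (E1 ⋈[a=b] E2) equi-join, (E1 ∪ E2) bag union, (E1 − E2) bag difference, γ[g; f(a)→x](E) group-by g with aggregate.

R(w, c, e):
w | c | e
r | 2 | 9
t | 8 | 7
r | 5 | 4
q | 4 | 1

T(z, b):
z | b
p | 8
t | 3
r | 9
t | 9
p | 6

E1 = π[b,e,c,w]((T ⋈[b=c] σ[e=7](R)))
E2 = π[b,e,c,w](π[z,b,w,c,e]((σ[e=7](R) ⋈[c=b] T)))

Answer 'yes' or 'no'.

E1 per-node cardinality:
  T → 5
  R → 4
  σ[e=7](R) → 1
  (T ⋈[b=c] σ[e=7](R)) → 1
  π[b,e,c,w]((T ⋈[b=c] σ[e=7](R))) → 1
E2 per-node cardinality:
  R → 4
  σ[e=7](R) → 1
  T → 5
  (σ[e=7](R) ⋈[c=b] T) → 1
  π[z,b,w,c,e]((σ[e=7](R) ⋈[c=b] T)) → 1
  π[b,e,c,w](π[z,b,w,c,e]((σ[e=7](R) ⋈[c=b] T))) → 1

E1 and E2 produce the same multiset:
b | e | c | w
8 | 7 | 8 | t

yes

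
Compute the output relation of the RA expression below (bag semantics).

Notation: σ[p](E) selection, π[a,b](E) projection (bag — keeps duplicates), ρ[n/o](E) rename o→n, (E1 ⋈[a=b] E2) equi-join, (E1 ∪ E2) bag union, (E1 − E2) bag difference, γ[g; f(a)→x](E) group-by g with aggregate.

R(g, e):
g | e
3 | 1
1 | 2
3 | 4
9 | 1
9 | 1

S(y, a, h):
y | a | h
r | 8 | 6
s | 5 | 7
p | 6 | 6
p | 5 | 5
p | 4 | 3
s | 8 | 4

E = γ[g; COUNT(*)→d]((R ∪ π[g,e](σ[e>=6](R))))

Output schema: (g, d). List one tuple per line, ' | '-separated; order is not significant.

Per-node cardinality:
  R → 5
  R → 5
  σ[e>=6](R) → 0
  π[g,e](σ[e>=6](R)) → 0
  (R ∪ π[g,e](σ[e>=6](R))) → 5
  γ[g; COUNT(*)→d]((R ∪ π[g,e](σ[e>=6](R)))) → 3

== RESULT ==
g | d
1 | 1
3 | 2
9 | 2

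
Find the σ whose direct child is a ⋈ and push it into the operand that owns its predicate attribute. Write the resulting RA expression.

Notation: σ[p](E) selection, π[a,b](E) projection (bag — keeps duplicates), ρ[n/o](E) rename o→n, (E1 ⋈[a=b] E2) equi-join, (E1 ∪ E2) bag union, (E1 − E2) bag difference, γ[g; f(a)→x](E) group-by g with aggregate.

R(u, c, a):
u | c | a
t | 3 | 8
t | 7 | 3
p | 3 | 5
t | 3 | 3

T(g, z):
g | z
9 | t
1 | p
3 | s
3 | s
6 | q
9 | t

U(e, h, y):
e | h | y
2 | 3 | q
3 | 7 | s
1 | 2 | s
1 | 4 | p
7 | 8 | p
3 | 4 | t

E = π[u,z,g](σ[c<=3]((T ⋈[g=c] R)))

σ filters on c, owned by the right side.
E' = π[u,z,g]((T ⋈[g=c] σ[c<=3](R)))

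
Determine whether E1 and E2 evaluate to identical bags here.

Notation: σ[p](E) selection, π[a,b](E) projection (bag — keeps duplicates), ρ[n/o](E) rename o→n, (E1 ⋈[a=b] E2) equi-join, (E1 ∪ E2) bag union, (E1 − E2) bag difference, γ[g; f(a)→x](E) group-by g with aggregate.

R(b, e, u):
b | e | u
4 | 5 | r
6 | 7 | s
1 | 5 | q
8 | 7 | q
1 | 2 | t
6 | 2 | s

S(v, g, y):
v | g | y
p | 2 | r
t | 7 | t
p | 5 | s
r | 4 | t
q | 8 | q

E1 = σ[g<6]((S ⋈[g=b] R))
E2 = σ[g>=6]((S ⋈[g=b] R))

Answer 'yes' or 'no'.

E1 row counts bottom-up:
  S → 5
  R → 6
  (S ⋈[g=b] R) → 2
  σ[g<6]((S ⋈[g=b] R)) → 1
E2 row counts bottom-up:
  S → 5
  R → 6
  (S ⋈[g=b] R) → 2
  σ[g>=6]((S ⋈[g=b] R)) → 1

E1 result:
v | g | y | b | e | u
r | 4 | t | 4 | 5 | r
E2 result:
v | g | y | b | e | u
q | 8 | q | 8 | 7 | q
Witness: ('q', 8, 'q', 8, 7, 'q') appears 0× in E1 but 1× in E2.

no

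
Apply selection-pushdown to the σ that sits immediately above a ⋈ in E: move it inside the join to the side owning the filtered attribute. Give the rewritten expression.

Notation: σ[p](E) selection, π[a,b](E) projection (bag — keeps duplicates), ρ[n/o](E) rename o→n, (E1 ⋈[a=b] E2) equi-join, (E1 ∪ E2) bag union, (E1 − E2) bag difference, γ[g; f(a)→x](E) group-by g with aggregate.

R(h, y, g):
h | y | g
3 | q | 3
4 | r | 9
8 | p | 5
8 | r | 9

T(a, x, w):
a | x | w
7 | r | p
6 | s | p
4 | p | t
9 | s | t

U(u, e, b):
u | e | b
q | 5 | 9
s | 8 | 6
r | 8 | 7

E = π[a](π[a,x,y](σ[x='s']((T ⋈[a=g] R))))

σ filters on x, owned by the left side.
E' = π[a](π[a,x,y]((σ[x='s'](T) ⋈[a=g] R)))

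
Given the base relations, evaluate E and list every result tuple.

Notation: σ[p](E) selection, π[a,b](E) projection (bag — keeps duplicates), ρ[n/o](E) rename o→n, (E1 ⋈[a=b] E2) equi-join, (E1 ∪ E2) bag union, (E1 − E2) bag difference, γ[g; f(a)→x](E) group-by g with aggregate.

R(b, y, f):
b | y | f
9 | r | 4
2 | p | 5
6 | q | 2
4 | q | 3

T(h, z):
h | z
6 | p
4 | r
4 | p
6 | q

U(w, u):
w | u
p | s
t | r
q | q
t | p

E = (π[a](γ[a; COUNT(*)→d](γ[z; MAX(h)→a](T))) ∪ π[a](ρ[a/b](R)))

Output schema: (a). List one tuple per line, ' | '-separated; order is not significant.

Row counts bottom-up:
  T → 4
  γ[z; MAX(h)→a](T) → 3
  γ[a; COUNT(*)→d](γ[z; MAX(h)→a](T)) → 2
  π[a](γ[a; COUNT(*)→d](γ[z; MAX(h)→a](T))) → 2
  R → 4
  ρ[a/b](R) → 4
  π[a](ρ[a/b](R)) → 4
  (π[a](γ[a; COUNT(*)→d](γ[z; MAX(h)→a](T))) ∪ π[a](ρ[a/b](R))) → 6

== RESULT ==
a
2
4
4
6
6
9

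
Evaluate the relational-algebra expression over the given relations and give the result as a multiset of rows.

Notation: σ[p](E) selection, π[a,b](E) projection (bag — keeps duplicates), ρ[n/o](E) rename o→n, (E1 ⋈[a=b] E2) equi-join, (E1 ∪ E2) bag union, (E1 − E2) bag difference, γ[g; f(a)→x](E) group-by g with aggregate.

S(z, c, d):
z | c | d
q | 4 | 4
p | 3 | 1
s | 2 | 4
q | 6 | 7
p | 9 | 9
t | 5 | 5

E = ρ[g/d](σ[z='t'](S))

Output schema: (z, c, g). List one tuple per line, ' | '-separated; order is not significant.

Subexpression sizes:
  S → 6
  σ[z='t'](S) → 1
  ρ[g/d](σ[z='t'](S)) → 1

== RESULT ==
z | c | g
t | 5 | 5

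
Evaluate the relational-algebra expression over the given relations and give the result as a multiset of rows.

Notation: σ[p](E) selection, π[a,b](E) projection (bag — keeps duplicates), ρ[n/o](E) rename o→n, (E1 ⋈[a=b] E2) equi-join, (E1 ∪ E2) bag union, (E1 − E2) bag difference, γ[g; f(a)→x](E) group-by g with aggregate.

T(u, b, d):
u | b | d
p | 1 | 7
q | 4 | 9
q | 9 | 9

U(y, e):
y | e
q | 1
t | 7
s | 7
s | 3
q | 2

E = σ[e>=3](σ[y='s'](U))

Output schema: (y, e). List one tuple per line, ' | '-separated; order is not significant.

Per-node cardinality:
  U → 5
  σ[y='s'](U) → 2
  σ[e>=3](σ[y='s'](U)) → 2

== RESULT ==
y | e
s | 3
s | 7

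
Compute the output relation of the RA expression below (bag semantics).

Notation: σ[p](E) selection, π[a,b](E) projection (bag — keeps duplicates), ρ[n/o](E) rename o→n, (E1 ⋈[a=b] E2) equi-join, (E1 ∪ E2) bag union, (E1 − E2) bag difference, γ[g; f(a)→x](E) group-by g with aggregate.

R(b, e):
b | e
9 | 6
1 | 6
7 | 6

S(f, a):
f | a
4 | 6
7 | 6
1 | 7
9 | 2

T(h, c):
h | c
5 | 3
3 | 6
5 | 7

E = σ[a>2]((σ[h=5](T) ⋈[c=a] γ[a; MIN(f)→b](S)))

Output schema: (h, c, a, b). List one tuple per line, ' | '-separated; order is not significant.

Row counts bottom-up:
  T → 3
  σ[h=5](T) → 2
  S → 4
  γ[a; MIN(f)→b](S) → 3
  (σ[h=5](T) ⋈[c=a] γ[a; MIN(f)→b](S)) → 1
  σ[a>2]((σ[h=5](T) ⋈[c=a] γ[a; MIN(f)→b](S))) → 1

== RESULT ==
h | c | a | b
5 | 7 | 7 | 1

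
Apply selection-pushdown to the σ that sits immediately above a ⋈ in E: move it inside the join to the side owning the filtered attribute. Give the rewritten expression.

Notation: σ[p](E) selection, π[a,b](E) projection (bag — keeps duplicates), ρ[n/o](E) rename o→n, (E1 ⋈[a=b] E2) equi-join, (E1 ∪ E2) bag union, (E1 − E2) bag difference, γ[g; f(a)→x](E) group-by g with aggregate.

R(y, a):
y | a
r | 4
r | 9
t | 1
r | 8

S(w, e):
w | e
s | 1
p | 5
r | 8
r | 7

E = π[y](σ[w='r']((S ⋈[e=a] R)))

σ filters on w, owned by the left side.
E' = π[y]((σ[w='r'](S) ⋈[e=a] R))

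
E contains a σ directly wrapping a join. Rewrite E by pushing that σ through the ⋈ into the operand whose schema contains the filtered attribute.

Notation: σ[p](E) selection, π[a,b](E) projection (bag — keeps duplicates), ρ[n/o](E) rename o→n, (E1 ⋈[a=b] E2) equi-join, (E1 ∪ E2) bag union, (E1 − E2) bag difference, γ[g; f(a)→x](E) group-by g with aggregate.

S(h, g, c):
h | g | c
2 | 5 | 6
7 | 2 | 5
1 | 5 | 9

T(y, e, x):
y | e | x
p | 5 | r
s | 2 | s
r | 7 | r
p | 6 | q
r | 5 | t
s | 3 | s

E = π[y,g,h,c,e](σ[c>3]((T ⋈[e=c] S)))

σ filters on c, owned by the right side.
E' = π[y,g,h,c,e]((T ⋈[e=c] σ[c>3](S)))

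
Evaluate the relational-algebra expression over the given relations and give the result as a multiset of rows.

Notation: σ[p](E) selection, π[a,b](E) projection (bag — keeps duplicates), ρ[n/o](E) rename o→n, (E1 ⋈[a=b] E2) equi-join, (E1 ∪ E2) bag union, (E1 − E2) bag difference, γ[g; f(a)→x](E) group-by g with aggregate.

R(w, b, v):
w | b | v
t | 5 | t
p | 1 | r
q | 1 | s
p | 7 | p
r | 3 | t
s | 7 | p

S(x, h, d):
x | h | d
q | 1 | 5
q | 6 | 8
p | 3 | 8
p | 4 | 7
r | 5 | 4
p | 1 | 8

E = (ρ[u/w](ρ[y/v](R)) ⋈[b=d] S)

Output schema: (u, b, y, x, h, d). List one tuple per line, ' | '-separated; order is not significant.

Per-node cardinality:
  R → 6
  ρ[y/v](R) → 6
  ρ[u/w](ρ[y/v](R)) → 6
  S → 6
  (ρ[u/w](ρ[y/v](R)) ⋈[b=d] S) → 3

== RESULT ==
u | b | y | x | h | d
p | 7 | p | p | 4 | 7
s | 7 | p | p | 4 | 7
t | 5 | t | q | 1 | 5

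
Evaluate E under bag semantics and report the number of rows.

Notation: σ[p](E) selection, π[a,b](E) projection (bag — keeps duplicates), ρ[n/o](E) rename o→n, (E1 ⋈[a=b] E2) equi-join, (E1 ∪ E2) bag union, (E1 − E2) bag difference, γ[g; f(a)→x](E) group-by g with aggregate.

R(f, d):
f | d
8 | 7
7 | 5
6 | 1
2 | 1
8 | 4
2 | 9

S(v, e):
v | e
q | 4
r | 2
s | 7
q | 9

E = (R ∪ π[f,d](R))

Per-node cardinality:
  R → 6
  R → 6
  π[f,d](R) → 6
  (R ∪ π[f,d](R)) → 12

|E| = 12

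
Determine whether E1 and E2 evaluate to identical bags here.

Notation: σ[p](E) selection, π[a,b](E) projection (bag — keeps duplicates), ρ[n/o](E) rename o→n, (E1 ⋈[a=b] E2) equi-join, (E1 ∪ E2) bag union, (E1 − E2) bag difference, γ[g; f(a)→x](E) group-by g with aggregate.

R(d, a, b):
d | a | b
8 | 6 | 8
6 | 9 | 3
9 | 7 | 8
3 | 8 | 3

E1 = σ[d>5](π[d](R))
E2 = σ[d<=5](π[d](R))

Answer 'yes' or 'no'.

E1 row counts bottom-up:
  R → 4
  π[d](R) → 4
  σ[d>5](π[d](R)) → 3
E2 row counts bottom-up:
  R → 4
  π[d](R) → 4
  σ[d<=5](π[d](R)) → 1

E1 result:
d
6
8
9
E2 result:
d
3
Witness: (6,) appears 1× in E1 but 0× in E2.

no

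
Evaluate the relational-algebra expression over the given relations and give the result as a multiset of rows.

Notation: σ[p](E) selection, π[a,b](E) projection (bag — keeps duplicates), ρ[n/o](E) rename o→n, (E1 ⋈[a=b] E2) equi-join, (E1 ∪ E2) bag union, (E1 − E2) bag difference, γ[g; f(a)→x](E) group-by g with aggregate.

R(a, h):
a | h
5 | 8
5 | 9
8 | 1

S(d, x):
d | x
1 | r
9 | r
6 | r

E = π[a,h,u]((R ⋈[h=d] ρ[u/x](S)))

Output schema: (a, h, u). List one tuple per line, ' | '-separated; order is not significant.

Per-node cardinality:
  R → 3
  S → 3
  ρ[u/x](S) → 3
  (R ⋈[h=d] ρ[u/x](S)) → 2
  π[a,h,u]((R ⋈[h=d] ρ[u/x](S))) → 2

== RESULT ==
a | h | u
5 | 9 | r
8 | 1 | r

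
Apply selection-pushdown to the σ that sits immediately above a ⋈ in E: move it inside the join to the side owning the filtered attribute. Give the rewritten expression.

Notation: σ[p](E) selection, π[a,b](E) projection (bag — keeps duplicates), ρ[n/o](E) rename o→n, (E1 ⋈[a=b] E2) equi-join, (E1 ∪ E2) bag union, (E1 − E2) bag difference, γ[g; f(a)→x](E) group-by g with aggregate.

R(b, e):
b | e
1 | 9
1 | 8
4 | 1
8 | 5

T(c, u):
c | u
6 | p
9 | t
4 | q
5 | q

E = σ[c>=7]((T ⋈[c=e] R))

σ filters on c, owned by the left side.
E' = (σ[c>=7](T) ⋈[c=e] R)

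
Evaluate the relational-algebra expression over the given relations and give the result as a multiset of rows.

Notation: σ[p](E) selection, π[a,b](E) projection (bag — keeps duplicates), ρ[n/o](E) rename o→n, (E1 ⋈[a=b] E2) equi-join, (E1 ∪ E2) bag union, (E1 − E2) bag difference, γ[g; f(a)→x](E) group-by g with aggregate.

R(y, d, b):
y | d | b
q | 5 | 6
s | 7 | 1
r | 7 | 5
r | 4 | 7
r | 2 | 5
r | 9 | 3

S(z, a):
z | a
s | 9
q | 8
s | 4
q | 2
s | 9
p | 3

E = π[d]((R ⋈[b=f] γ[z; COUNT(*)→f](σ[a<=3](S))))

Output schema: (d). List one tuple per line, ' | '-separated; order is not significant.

Row counts bottom-up:
  R → 6
  S → 6
  σ[a<=3](S) → 2
  γ[z; COUNT(*)→f](σ[a<=3](S)) → 2
  (R ⋈[b=f] γ[z; COUNT(*)→f](σ[a<=3](S))) → 2
  π[d]((R ⋈[b=f] γ[z; COUNT(*)→f](σ[a<=3](S)))) → 2

== RESULT ==
d
7
7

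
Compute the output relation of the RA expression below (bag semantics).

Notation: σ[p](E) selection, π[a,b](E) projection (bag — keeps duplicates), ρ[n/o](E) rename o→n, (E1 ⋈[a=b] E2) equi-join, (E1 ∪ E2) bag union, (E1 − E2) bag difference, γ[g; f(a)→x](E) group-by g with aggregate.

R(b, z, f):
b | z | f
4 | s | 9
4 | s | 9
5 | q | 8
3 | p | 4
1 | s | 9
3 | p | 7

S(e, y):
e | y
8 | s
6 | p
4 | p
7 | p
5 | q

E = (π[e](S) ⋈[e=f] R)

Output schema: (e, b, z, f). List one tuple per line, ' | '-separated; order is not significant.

Row counts bottom-up:
  S → 5
  π[e](S) → 5
  R → 6
  (π[e](S) ⋈[e=f] R) → 3

== RESULT ==
e | b | z | f
4 | 3 | p | 4
7 | 3 | p | 7
8 | 5 | q | 8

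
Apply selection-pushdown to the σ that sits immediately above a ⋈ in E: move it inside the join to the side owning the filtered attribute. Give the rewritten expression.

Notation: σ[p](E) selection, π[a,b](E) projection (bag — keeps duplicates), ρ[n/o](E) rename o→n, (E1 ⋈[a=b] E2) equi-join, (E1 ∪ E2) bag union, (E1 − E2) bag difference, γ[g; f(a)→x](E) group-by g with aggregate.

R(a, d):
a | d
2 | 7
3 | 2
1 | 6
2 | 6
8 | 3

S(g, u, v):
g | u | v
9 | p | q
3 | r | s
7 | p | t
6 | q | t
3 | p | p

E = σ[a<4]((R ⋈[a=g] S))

σ filters on a, owned by the left side.
E' = (σ[a<4](R) ⋈[a=g] S)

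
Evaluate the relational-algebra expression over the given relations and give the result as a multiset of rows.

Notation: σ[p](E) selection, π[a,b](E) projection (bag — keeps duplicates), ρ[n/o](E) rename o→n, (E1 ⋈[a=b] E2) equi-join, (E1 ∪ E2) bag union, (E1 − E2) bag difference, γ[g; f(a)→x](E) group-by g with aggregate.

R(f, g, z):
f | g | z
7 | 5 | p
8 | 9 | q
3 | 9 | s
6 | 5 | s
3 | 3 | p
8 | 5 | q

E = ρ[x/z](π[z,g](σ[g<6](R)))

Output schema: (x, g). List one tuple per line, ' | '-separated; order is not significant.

Subexpression sizes:
  R → 6
  σ[g<6](R) → 4
  π[z,g](σ[g<6](R)) → 4
  ρ[x/z](π[z,g](σ[g<6](R))) → 4

== RESULT ==
x | g
p | 3
p | 5
q | 5
s | 5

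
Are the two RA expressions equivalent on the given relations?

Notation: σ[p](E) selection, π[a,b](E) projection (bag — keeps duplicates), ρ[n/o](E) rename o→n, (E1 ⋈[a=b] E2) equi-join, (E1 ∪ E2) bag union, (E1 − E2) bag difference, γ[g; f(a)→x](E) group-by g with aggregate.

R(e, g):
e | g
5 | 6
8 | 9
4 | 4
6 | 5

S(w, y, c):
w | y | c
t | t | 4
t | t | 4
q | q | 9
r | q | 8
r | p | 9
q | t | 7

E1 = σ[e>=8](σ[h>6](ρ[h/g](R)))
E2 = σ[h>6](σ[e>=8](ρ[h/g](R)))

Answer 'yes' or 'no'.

E1 stepwise |·|:
  R → 4
  ρ[h/g](R) → 4
  σ[h>6](ρ[h/g](R)) → 1
  σ[e>=8](σ[h>6](ρ[h/g](R))) → 1
E2 stepwise |·|:
  R → 4
  ρ[h/g](R) → 4
  σ[e>=8](ρ[h/g](R)) → 1
  σ[h>6](σ[e>=8](ρ[h/g](R))) → 1

E1 and E2 produce the same multiset:
e | h
8 | 9

yes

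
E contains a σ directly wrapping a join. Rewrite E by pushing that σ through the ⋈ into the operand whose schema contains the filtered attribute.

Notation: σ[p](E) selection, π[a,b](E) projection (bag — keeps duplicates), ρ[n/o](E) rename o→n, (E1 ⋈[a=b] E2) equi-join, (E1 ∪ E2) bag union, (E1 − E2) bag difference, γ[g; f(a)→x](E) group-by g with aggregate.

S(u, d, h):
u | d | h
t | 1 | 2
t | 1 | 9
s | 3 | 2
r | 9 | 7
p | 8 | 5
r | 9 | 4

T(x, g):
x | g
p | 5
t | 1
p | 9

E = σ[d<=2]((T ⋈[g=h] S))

σ filters on d, owned by the right side.
E' = (T ⋈[g=h] σ[d<=2](S))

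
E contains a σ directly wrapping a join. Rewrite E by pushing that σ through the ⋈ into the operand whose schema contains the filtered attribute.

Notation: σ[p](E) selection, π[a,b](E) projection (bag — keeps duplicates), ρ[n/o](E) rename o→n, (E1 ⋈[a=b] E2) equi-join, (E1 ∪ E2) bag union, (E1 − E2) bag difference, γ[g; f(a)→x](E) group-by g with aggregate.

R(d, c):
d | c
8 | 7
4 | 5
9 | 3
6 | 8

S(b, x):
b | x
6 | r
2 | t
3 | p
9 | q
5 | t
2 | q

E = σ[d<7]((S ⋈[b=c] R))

σ filters on d, owned by the right side.
E' = (S ⋈[b=c] σ[d<7](R))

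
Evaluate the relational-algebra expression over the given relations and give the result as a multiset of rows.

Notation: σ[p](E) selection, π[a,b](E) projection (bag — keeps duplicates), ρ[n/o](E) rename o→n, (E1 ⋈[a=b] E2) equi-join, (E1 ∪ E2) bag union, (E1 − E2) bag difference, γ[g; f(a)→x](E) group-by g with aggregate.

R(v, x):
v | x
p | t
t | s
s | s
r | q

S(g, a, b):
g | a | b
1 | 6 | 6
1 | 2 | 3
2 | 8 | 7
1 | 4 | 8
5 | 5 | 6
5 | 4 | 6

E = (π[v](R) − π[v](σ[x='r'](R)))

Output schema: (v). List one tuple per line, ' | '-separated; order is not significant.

Stepwise |·|:
  R → 4
  π[v](R) → 4
  R → 4
  σ[x='r'](R) → 0
  π[v](σ[x='r'](R)) → 0
  (π[v](R) − π[v](σ[x='r'](R))) → 4

== RESULT ==
v
p
r
s
t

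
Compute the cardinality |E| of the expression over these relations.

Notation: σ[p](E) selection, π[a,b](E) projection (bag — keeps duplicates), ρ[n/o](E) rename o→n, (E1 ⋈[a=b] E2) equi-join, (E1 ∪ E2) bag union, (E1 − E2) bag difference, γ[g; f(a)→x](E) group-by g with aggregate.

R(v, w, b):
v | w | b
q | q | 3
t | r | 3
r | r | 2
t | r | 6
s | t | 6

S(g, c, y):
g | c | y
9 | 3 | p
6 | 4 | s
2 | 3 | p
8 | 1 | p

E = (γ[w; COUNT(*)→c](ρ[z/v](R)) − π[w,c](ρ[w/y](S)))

Row counts bottom-up:
  R → 5
  ρ[z/v](R) → 5
  γ[w; COUNT(*)→c](ρ[z/v](R)) → 3
  S → 4
  ρ[w/y](S) → 4
  π[w,c](ρ[w/y](S)) → 4
  (γ[w; COUNT(*)→c](ρ[z/v](R)) − π[w,c](ρ[w/y](S))) → 3

|E| = 3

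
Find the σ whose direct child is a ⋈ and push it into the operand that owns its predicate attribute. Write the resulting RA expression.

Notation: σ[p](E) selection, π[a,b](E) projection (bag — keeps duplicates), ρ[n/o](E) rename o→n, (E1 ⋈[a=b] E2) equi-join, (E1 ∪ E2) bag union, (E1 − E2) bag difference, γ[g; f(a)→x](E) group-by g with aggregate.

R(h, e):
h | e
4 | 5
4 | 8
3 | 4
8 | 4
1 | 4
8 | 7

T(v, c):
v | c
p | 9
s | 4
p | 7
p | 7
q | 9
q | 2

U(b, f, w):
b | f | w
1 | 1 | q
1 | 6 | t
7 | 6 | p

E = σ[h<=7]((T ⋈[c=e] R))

σ filters on h, owned by the right side.
E' = (T ⋈[c=e] σ[h<=7](R))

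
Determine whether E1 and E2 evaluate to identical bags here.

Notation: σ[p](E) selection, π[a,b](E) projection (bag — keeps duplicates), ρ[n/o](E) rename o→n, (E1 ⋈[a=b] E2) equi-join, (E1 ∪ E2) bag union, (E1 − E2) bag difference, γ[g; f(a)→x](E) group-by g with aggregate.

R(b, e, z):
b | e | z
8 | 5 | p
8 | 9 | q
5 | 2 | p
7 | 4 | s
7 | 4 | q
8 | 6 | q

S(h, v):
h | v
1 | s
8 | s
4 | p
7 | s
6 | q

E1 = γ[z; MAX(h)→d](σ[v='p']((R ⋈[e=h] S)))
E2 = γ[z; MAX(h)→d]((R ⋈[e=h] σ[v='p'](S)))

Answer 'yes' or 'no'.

E1 row counts bottom-up:
  R → 6
  S → 5
  (R ⋈[e=h] S) → 3
  σ[v='p']((R ⋈[e=h] S)) → 2
  γ[z; MAX(h)→d](σ[v='p']((R ⋈[e=h] S))) → 2
E2 row counts bottom-up:
  R → 6
  S → 5
  σ[v='p'](S) → 1
  (R ⋈[e=h] σ[v='p'](S)) → 2
  γ[z; MAX(h)→d]((R ⋈[e=h] σ[v='p'](S))) → 2

E1 and E2 produce the same multiset:
z | d
q | 4
s | 4

yes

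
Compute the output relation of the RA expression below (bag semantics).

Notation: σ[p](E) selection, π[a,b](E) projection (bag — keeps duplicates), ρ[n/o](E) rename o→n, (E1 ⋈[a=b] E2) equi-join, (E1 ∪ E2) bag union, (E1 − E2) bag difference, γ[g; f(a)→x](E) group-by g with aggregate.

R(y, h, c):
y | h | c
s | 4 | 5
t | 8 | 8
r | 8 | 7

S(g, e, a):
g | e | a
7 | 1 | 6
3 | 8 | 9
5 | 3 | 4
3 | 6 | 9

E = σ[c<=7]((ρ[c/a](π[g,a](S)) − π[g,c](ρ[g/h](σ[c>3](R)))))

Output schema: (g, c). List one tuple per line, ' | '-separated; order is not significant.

Stepwise |·|:
  S → 4
  π[g,a](S) → 4
  ρ[c/a](π[g,a](S)) → 4
  R → 3
  σ[c>3](R) → 3
  ρ[g/h](σ[c>3](R)) → 3
  π[g,c](ρ[g/h](σ[c>3](R))) → 3
  (ρ[c/a](π[g,a](S)) − π[g,c](ρ[g/h](σ[c>3](R)))) → 4
  σ[c<=7]((ρ[c/a](π[g,a](S)) − π[g,c](ρ[g/h](σ[c>3](R))))) → 2

== RESULT ==
g | c
5 | 4
7 | 6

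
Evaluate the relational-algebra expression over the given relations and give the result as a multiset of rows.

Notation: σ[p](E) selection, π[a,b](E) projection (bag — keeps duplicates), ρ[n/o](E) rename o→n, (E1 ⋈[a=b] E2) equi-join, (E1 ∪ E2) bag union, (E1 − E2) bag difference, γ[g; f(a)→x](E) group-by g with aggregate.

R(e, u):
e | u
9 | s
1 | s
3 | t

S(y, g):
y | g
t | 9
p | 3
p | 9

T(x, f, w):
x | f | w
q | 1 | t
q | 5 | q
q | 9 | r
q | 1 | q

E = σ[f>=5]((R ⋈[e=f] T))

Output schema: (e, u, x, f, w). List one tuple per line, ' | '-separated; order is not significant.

Row counts bottom-up:
  R → 3
  T → 4
  (R ⋈[e=f] T) → 3
  σ[f>=5]((R ⋈[e=f] T)) → 1

== RESULT ==
e | u | x | f | w
9 | s | q | 9 | r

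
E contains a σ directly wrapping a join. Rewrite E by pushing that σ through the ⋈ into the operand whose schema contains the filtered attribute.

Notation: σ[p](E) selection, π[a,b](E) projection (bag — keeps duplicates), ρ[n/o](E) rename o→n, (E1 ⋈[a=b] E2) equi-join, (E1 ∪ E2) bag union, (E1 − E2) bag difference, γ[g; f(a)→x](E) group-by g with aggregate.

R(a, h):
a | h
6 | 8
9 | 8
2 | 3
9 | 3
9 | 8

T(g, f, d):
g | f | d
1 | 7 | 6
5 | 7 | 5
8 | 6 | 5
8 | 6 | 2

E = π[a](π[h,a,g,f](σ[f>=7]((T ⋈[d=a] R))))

σ filters on f, owned by the left side.
E' = π[a](π[h,a,g,f]((σ[f>=7](T) ⋈[d=a] R)))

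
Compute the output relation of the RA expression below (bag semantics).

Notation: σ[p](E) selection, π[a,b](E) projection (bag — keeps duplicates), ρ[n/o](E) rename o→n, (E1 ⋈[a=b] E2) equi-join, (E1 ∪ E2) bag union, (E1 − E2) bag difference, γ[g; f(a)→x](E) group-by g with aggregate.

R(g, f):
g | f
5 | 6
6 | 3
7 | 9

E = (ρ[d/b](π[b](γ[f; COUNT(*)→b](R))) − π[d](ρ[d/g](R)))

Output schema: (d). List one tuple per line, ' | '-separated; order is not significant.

Per-node cardinality:
  R → 3
  γ[f; COUNT(*)→b](R) → 3
  π[b](γ[f; COUNT(*)→b](R)) → 3
  ρ[d/b](π[b](γ[f; COUNT(*)→b](R))) → 3
  R → 3
  ρ[d/g](R) → 3
  π[d](ρ[d/g](R)) → 3
  (ρ[d/b](π[b](γ[f; COUNT(*)→b](R))) − π[d](ρ[d/g](R))) → 3

== RESULT ==
d
1
1
1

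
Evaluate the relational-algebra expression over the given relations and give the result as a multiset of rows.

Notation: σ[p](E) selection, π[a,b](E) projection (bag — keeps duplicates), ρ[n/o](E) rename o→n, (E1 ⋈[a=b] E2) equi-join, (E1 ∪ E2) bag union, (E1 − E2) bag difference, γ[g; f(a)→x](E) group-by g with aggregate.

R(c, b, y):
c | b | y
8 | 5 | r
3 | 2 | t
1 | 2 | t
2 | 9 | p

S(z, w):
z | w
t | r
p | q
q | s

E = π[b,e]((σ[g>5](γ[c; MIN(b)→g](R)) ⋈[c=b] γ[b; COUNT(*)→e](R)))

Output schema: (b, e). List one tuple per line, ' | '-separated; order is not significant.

Row counts bottom-up:
  R → 4
  γ[c; MIN(b)→g](R) → 4
  σ[g>5](γ[c; MIN(b)→g](R)) → 1
  R → 4
  γ[b; COUNT(*)→e](R) → 3
  (σ[g>5](γ[c; MIN(b)→g](R)) ⋈[c=b] γ[b; COUNT(*)→e](R)) → 1
  π[b,e]((σ[g>5](γ[c; MIN(b)→g](R)) ⋈[c=b] γ[b; COUNT(*)→e](R))) → 1

== RESULT ==
b | e
2 | 2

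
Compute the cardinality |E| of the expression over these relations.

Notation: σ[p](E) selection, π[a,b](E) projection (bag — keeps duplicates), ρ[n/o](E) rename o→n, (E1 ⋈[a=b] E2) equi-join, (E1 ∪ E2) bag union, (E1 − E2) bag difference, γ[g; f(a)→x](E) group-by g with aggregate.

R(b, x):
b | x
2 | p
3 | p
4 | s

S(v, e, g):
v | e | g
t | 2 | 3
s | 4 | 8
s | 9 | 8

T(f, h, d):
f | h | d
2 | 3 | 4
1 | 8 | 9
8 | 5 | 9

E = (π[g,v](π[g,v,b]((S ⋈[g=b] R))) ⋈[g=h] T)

Per-node cardinality:
  S → 3
  R → 3
  (S ⋈[g=b] R) → 1
  π[g,v,b]((S ⋈[g=b] R)) → 1
  π[g,v](π[g,v,b]((S ⋈[g=b] R))) → 1
  T → 3
  (π[g,v](π[g,v,b]((S ⋈[g=b] R))) ⋈[g=h] T) → 1

|E| = 1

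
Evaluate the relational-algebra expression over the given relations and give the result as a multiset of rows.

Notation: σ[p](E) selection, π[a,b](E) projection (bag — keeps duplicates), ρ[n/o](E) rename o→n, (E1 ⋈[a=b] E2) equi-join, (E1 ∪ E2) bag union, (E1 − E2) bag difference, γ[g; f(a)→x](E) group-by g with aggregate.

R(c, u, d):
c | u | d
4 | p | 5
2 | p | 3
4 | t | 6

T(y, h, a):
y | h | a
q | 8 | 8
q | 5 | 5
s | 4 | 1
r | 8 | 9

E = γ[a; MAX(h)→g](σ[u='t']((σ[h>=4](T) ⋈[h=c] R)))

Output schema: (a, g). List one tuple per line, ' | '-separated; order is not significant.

Row counts bottom-up:
  T → 4
  σ[h>=4](T) → 4
  R → 3
  (σ[h>=4](T) ⋈[h=c] R) → 2
  σ[u='t']((σ[h>=4](T) ⋈[h=c] R)) → 1
  γ[a; MAX(h)→g](σ[u='t']((σ[h>=4](T) ⋈[h=c] R))) → 1

== RESULT ==
a | g
1 | 4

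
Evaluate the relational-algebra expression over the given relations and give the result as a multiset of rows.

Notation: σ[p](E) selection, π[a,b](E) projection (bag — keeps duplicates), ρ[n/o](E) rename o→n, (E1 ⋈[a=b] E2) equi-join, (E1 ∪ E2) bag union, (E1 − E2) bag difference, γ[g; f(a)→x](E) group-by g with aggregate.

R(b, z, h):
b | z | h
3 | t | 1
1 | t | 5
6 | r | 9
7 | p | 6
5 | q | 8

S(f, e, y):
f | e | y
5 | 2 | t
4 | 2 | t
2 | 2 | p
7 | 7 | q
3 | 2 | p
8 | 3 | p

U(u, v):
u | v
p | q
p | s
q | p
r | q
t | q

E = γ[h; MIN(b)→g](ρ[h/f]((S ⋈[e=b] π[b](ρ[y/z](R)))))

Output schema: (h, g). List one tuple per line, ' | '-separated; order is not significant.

Row counts bottom-up:
  S → 6
  R → 5
  ρ[y/z](R) → 5
  π[b](ρ[y/z](R)) → 5
  (S ⋈[e=b] π[b](ρ[y/z](R))) → 2
  ρ[h/f]((S ⋈[e=b] π[b](ρ[y/z](R)))) → 2
  γ[h; MIN(b)→g](ρ[h/f]((S ⋈[e=b] π[b](ρ[y/z](R))))) → 2

== RESULT ==
h | g
7 | 7
8 | 3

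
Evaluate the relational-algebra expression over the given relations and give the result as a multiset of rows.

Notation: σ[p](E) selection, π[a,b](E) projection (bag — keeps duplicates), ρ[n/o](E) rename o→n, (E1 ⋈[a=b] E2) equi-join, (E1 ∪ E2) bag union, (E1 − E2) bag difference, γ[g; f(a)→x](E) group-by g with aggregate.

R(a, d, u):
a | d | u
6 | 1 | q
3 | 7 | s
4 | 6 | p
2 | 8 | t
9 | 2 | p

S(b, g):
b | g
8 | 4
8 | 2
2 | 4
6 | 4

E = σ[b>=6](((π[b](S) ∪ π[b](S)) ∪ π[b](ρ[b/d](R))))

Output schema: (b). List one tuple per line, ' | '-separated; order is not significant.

Subexpression sizes:
  S → 4
  π[b](S) → 4
  S → 4
  π[b](S) → 4
  (π[b](S) ∪ π[b](S)) → 8
  R → 5
  ρ[b/d](R) → 5
  π[b](ρ[b/d](R)) → 5
  ((π[b](S) ∪ π[b](S)) ∪ π[b](ρ[b/d](R))) → 13
  σ[b>=6](((π[b](S) ∪ π[b](S)) ∪ π[b](ρ[b/d](R)))) → 9

== RESULT ==
b
6
6
6
7
8
8
8
8
8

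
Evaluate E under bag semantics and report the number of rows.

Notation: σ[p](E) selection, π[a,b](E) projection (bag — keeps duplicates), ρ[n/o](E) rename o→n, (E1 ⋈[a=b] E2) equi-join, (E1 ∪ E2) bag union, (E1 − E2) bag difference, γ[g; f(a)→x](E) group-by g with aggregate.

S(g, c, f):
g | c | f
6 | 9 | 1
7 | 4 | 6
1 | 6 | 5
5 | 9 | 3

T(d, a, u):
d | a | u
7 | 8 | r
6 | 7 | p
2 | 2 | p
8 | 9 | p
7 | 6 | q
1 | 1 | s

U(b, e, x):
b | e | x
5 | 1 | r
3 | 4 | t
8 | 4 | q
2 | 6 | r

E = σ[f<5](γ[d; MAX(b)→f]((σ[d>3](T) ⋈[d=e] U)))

Per-node cardinality:
  T → 6
  σ[d>3](T) → 4
  U → 4
  (σ[d>3](T) ⋈[d=e] U) → 1
  γ[d; MAX(b)→f]((σ[d>3](T) ⋈[d=e] U)) → 1
  σ[f<5](γ[d; MAX(b)→f]((σ[d>3](T) ⋈[d=e] U))) → 1

|E| = 1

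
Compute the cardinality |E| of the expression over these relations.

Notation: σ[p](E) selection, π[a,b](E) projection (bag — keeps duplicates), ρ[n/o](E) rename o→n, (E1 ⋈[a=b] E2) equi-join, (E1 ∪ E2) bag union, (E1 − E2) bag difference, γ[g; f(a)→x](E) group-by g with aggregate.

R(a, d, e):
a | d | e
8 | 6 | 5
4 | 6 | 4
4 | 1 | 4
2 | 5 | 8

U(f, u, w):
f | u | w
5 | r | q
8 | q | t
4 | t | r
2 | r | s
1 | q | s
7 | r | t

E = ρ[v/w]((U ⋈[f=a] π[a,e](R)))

Stepwise |·|:
  U → 6
  R → 4
  π[a,e](R) → 4
  (U ⋈[f=a] π[a,e](R)) → 4
  ρ[v/w]((U ⋈[f=a] π[a,e](R))) → 4

|E| = 4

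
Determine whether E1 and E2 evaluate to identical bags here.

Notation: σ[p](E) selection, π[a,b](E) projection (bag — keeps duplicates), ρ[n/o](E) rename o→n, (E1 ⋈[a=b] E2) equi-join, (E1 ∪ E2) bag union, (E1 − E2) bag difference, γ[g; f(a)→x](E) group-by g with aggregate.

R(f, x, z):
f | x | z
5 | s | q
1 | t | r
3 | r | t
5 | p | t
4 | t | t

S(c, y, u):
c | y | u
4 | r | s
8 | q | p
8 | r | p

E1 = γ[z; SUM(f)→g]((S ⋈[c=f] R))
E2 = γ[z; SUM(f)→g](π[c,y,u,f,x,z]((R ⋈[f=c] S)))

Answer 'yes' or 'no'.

E1 per-node cardinality:
  S → 3
  R → 5
  (S ⋈[c=f] R) → 1
  γ[z; SUM(f)→g]((S ⋈[c=f] R)) → 1
E2 per-node cardinality:
  R → 5
  S → 3
  (R ⋈[f=c] S) → 1
  π[c,y,u,f,x,z]((R ⋈[f=c] S)) → 1
  γ[z; SUM(f)→g](π[c,y,u,f,x,z]((R ⋈[f=c] S))) → 1

E1 and E2 produce the same multiset:
z | g
t | 4

yes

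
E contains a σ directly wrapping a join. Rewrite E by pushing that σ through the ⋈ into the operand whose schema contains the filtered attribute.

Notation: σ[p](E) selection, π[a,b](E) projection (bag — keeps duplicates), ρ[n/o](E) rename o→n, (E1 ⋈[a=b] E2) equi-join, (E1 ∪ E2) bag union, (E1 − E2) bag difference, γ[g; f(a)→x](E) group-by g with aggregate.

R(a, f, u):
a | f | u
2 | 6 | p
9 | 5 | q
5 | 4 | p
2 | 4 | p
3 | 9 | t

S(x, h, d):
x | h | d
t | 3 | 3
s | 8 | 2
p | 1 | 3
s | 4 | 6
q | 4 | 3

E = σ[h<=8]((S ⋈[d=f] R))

σ filters on h, owned by the left side.
E' = (σ[h<=8](S) ⋈[d=f] R)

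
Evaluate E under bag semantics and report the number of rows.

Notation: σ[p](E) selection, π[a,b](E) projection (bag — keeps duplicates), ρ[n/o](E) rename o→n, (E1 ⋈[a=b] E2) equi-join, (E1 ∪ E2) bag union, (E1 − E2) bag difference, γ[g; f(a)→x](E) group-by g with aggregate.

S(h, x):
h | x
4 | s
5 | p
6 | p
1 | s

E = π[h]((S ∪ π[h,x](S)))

Subexpression sizes:
  S → 4
  S → 4
  π[h,x](S) → 4
  (S ∪ π[h,x](S)) → 8
  π[h]((S ∪ π[h,x](S))) → 8

|E| = 8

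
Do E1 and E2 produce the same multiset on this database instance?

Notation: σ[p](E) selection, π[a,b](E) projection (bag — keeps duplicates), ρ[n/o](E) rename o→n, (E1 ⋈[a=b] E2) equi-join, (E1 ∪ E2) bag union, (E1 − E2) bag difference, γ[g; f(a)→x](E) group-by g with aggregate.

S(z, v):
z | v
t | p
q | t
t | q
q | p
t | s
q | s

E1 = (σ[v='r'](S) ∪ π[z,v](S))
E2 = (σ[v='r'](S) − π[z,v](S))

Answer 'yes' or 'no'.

E1 row counts bottom-up:
  S → 6
  σ[v='r'](S) → 0
  S → 6
  π[z,v](S) → 6
  (σ[v='r'](S) ∪ π[z,v](S)) → 6
E2 row counts bottom-up:
  S → 6
  σ[v='r'](S) → 0
  S → 6
  π[z,v](S) → 6
  (σ[v='r'](S) − π[z,v](S)) → 0

E1 result:
z | v
q | p
q | s
q | t
t | p
t | q
t | s
E2 result:
z | v
(0 rows)
Witness: ('q', 't') appears 1× in E1 but 0× in E2.

no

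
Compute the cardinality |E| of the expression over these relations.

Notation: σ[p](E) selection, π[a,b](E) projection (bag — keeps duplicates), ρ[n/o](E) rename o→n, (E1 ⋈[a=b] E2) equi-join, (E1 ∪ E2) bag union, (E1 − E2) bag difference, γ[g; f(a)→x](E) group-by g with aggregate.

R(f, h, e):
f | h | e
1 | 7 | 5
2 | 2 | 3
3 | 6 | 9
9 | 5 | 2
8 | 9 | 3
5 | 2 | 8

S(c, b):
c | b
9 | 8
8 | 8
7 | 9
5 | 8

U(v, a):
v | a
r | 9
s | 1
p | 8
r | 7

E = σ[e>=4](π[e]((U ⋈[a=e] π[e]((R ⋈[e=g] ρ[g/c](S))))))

Per-node cardinality:
  U → 4
  R → 6
  S → 4
  ρ[g/c](S) → 4
  (R ⋈[e=g] ρ[g/c](S)) → 3
  π[e]((R ⋈[e=g] ρ[g/c](S))) → 3
  (U ⋈[a=e] π[e]((R ⋈[e=g] ρ[g/c](S)))) → 2
  π[e]((U ⋈[a=e] π[e]((R ⋈[e=g] ρ[g/c](S))))) → 2
  σ[e>=4](π[e]((U ⋈[a=e] π[e]((R ⋈[e=g] ρ[g/c](S)))))) → 2

|E| = 2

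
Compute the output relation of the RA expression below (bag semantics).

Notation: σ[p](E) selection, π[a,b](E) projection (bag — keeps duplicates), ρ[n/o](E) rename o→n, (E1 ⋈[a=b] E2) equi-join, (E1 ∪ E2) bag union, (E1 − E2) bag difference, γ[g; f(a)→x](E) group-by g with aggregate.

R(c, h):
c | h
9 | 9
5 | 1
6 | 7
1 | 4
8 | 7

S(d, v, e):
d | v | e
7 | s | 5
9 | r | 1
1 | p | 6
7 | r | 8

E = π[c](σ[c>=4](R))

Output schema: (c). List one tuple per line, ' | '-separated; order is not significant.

Row counts bottom-up:
  R → 5
  σ[c>=4](R) → 4
  π[c](σ[c>=4](R)) → 4

== RESULT ==
c
5
6
8
9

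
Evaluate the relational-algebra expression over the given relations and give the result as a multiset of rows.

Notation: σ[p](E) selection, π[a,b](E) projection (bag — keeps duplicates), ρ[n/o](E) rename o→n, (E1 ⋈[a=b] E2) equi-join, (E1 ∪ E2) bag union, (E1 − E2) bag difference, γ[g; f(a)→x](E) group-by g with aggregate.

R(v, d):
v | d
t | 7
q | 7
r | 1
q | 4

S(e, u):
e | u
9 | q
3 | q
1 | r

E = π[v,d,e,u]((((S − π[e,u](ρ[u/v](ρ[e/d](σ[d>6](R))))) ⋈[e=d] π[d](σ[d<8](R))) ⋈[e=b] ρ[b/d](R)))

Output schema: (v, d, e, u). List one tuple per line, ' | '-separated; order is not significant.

Per-node cardinality:
  S → 3
  R → 4
  σ[d>6](R) → 2
  ρ[e/d](σ[d>6](R)) → 2
  ρ[u/v](ρ[e/d](σ[d>6](R))) → 2
  π[e,u](ρ[u/v](ρ[e/d](σ[d>6](R)))) → 2
  (S − π[e,u](ρ[u/v](ρ[e/d](σ[d>6](R))))) → 3
  R → 4
  σ[d<8](R) → 4
  π[d](σ[d<8](R)) → 4
  ((S − π[e,u](ρ[u/v](ρ[e/d](σ[d>6](R))))) ⋈[e=d] π[d](σ[d<8](R))) → 1
  R → 4
  ρ[b/d](R) → 4
  (((S − π[e,u](ρ[u/v](ρ[e/d](σ[d>6](R))))) ⋈[e=d] π[d](σ[d<8](R))) ⋈[e=b] ρ[b/d](R)) → 1
  π[v,d,e,u]((((S − π[e,u](ρ[u/v](ρ[e/d](σ[d>6](R))))) ⋈[e=d] π[d](σ[d<8](R))) ⋈[e=b] ρ[b/d](R))) → 1

== RESULT ==
v | d | e | u
r | 1 | 1 | r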